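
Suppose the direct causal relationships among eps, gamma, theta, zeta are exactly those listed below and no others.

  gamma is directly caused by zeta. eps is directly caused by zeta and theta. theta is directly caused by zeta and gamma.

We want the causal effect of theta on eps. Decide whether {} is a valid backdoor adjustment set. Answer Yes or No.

Backdoor paths from theta to eps (paths whose first edge points into theta):
  P1: theta <- zeta -> eps
  P2: theta <- gamma <- zeta -> eps
Condition 1 (no descendant of theta in the set): holds — descendants of theta are {eps}; none are in {}.
Condition 2 (every backdoor path blocked by {}):
  P1: open — no interior node is in the conditioning set.
  P2: open — no interior node is in the conditioning set.
{} does not satisfy the backdoor criterion.

No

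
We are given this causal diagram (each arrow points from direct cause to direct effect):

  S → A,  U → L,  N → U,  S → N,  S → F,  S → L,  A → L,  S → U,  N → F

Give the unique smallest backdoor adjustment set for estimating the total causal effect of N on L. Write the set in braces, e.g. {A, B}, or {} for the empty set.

Variables eligible for adjustment (non-descendants of N, excluding N and L): {A, S}.
Backdoor paths from N to L:
  P1: N <- S -> A -> L
  P2: N <- S -> U -> L
  P3: N <- S -> L
The empty set is not sufficient: P1 (N <- S -> A -> L) has no collider blocking it and no conditioned non-collider, so it is open.
Try {S}:
  P1: blocked at fork node S ∈ conditioning set.
  P2: blocked at fork node S ∈ conditioning set.
  P3: blocked at fork node S ∈ conditioning set.
{S} contains no descendant of N and blocks every backdoor path.
No other singleton works — e.g. {A} leaves P2 open — so {S} is the unique smallest valid adjustment set.

{S}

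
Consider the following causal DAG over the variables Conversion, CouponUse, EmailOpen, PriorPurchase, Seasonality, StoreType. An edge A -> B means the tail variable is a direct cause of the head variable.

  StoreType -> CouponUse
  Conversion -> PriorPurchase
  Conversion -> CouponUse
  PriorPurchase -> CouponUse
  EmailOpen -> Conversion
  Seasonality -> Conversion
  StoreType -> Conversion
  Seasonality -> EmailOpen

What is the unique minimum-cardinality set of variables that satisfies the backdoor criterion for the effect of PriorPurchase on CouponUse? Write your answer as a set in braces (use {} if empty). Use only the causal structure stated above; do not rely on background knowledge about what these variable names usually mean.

{Conversion}

Variables eligible for adjustment (non-descendants of PriorPurchase, excluding PriorPurchase and CouponUse): {Conversion, EmailOpen, Seasonality, StoreType}.
Backdoor paths from PriorPurchase to CouponUse:
  P1: PriorPurchase <- Conversion <- StoreType -> CouponUse
  P2: PriorPurchase <- Conversion -> CouponUse
The empty set is not sufficient: P1 (PriorPurchase <- Conversion <- StoreType -> CouponUse) has no collider blocking it and no conditioned non-collider, so it is open.
Try {Conversion}:
  P1: blocked at chain node Conversion ∈ conditioning set.
  P2: blocked at fork node Conversion ∈ conditioning set.
{Conversion} contains no descendant of PriorPurchase and blocks every backdoor path.
No other singleton works — e.g. {Seasonality} leaves P1 open — so {Conversion} is the unique smallest valid adjustment set.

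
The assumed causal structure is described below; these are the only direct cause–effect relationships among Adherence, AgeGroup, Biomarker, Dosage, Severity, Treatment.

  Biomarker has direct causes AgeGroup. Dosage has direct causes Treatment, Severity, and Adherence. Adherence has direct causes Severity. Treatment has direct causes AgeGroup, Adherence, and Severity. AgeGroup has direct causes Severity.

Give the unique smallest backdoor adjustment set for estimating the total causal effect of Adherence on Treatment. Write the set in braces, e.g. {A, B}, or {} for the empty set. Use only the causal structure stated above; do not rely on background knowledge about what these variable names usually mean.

{Severity}

Variables eligible for adjustment (non-descendants of Adherence, excluding Adherence and Treatment): {AgeGroup, Biomarker, Severity}.
Backdoor paths from Adherence to Treatment:
  P1: Adherence <- Severity -> AgeGroup -> Treatment
  P2: Adherence <- Severity -> Treatment
  P3: Adherence <- Severity -> Dosage <- Treatment
The empty set is not sufficient: P1 (Adherence <- Severity -> AgeGroup -> Treatment) has no collider blocking it and no conditioned non-collider, so it is open.
Try {Severity}:
  P1: blocked at fork node Severity ∈ conditioning set.
  P2: blocked at fork node Severity ∈ conditioning set.
  P3: blocked at fork node Severity ∈ conditioning set.
{Severity} contains no descendant of Adherence and blocks every backdoor path.
No other singleton works — e.g. {AgeGroup} leaves P2 open — so {Severity} is the unique smallest valid adjustment set.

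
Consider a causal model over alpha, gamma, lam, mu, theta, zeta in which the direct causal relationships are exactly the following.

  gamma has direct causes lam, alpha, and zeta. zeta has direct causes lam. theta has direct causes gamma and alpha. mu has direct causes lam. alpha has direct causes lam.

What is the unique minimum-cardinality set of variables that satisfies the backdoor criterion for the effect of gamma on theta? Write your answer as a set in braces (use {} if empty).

{alpha}

Variables eligible for adjustment (non-descendants of gamma, excluding gamma and theta): {alpha, lam, mu, zeta}.
Backdoor paths from gamma to theta:
  P1: gamma <- lam -> alpha -> theta
  P2: gamma <- alpha -> theta
  P3: gamma <- zeta <- lam -> alpha -> theta
The empty set is not sufficient: P1 (gamma <- lam -> alpha -> theta) has no collider blocking it and no conditioned non-collider, so it is open.
Try {alpha}:
  P1: blocked at chain node alpha ∈ conditioning set.
  P2: blocked at fork node alpha ∈ conditioning set.
  P3: blocked at chain node alpha ∈ conditioning set.
{alpha} contains no descendant of gamma and blocks every backdoor path.
No other singleton works — e.g. {lam} leaves P2 open — so {alpha} is the unique smallest valid adjustment set.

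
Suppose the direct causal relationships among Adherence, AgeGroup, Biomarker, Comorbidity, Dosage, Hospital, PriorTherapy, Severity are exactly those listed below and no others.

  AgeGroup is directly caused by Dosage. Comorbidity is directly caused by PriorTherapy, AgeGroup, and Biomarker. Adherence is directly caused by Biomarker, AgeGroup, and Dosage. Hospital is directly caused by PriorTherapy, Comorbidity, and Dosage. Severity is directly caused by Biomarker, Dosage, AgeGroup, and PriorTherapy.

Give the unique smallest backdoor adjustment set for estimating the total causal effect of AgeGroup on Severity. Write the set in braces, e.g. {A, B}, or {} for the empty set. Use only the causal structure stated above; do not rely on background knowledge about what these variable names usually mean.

Variables eligible for adjustment (non-descendants of AgeGroup, excluding AgeGroup and Severity): {Biomarker, Dosage, PriorTherapy}.
Backdoor paths from AgeGroup to Severity:
  P1: AgeGroup <- Dosage -> Severity
  P2: AgeGroup <- Dosage -> Adherence <- Biomarker -> Severity
  P3: AgeGroup <- Dosage -> Adherence <- Biomarker -> Comorbidity <- PriorTherapy -> Severity
  P4: AgeGroup <- Dosage -> Adherence <- Biomarker -> Comorbidity -> Hospital <- PriorTherapy -> Severity
  P5: AgeGroup <- Dosage -> Hospital <- PriorTherapy -> Severity
  P6: AgeGroup <- Dosage -> Hospital <- PriorTherapy -> Comorbidity <- Biomarker -> Severity
  P7: AgeGroup <- Dosage -> Hospital <- Comorbidity <- PriorTherapy -> Severity
  P8: AgeGroup <- Dosage -> Hospital <- Comorbidity <- Biomarker -> Severity
The empty set is not sufficient: P1 (AgeGroup <- Dosage -> Severity) has no collider blocking it and no conditioned non-collider, so it is open.
Try {Dosage}:
  P1: blocked at fork node Dosage ∈ conditioning set.
  P2: blocked at fork node Dosage ∈ conditioning set.
  P3: blocked at fork node Dosage ∈ conditioning set.
  P4: blocked at fork node Dosage ∈ conditioning set.
  P5: blocked at fork node Dosage ∈ conditioning set.
  P6: blocked at fork node Dosage ∈ conditioning set.
  P7: blocked at fork node Dosage ∈ conditioning set.
  P8: blocked at fork node Dosage ∈ conditioning set.
{Dosage} contains no descendant of AgeGroup and blocks every backdoor path.
No other singleton works — e.g. {PriorTherapy} leaves P1 open — so {Dosage} is the unique smallest valid adjustment set.

{Dosage}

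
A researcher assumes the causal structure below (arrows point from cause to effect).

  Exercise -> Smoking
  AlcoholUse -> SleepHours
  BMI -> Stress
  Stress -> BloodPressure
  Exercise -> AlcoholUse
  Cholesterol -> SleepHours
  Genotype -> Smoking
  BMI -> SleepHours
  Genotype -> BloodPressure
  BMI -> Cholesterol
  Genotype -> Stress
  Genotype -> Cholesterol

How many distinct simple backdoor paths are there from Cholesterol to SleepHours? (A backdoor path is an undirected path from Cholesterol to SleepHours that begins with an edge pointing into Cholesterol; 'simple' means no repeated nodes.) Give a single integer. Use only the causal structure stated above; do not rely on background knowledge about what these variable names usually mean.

6

A backdoor path from Cholesterol to SleepHours is any simple undirected path whose first edge points into Cholesterol (i.e. leaves Cholesterol via a parent).
Parents of Cholesterol: {BMI, Genotype}.
Enumerating:
  P1: Cholesterol <- Genotype -> Stress <- BMI -> SleepHours
  P2: Cholesterol <- Genotype -> Smoking <- Exercise -> AlcoholUse -> SleepHours
  P3: Cholesterol <- Genotype -> BloodPressure <- Stress <- BMI -> SleepHours
  P4: Cholesterol <- BMI -> Stress <- Genotype -> Smoking <- Exercise -> AlcoholUse -> SleepHours
  P5: Cholesterol <- BMI -> Stress -> BloodPressure <- Genotype -> Smoking <- Exercise -> AlcoholUse -> SleepHours
  P6: Cholesterol <- BMI -> SleepHours
That exhausts the simple backdoor paths. Count: 6.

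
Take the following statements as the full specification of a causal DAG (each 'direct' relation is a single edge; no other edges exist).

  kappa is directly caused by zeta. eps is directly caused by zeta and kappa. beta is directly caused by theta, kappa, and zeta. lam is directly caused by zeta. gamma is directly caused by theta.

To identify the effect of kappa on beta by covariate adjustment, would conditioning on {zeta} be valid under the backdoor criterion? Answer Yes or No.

Yes

Backdoor paths from kappa to beta (paths whose first edge points into kappa):
  P1: kappa <- zeta -> beta
Condition 1 (no descendant of kappa in the set): holds — descendants of kappa are {beta, eps}; none are in {zeta}.
Condition 2 (every backdoor path blocked by {zeta}):
  P1: blocked at fork node zeta ∈ conditioning set.
{zeta} satisfies the backdoor criterion.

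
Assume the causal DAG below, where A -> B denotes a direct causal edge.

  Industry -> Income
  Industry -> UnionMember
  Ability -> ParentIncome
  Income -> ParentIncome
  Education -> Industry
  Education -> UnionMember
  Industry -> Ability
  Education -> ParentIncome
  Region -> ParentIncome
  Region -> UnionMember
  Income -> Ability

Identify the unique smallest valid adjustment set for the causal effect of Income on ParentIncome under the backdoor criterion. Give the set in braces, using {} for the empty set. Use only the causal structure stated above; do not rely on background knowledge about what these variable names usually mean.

Variables eligible for adjustment (non-descendants of Income, excluding Income and ParentIncome): {Education, Industry, Region, UnionMember}.
Backdoor paths from Income to ParentIncome:
  P1: Income <- Industry <- Education -> UnionMember <- Region -> ParentIncome
  P2: Income <- Industry <- Education -> ParentIncome
  P3: Income <- Industry -> UnionMember <- Region -> ParentIncome
  P4: Income <- Industry -> UnionMember <- Education -> ParentIncome
  P5: Income <- Industry -> Ability -> ParentIncome
The empty set is not sufficient: P2 (Income <- Industry <- Education -> ParentIncome) has no collider blocking it and no conditioned non-collider, so it is open.
Try {Industry}:
  P1: blocked at chain node Industry ∈ conditioning set.
  P2: blocked at chain node Industry ∈ conditioning set.
  P3: blocked at fork node Industry ∈ conditioning set.
  P4: blocked at fork node Industry ∈ conditioning set.
  P5: blocked at fork node Industry ∈ conditioning set.
{Industry} contains no descendant of Income and blocks every backdoor path.
No other singleton works — e.g. {Region} leaves P2 open — so {Industry} is the unique smallest valid adjustment set.

{Industry}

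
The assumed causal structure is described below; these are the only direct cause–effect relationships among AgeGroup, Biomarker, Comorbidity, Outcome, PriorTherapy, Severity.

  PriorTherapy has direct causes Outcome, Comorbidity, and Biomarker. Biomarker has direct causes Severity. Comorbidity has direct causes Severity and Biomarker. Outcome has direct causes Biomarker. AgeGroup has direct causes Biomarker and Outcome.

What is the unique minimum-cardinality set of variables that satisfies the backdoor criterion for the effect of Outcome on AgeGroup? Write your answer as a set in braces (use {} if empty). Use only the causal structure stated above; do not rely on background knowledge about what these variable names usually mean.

{Biomarker}

Variables eligible for adjustment (non-descendants of Outcome, excluding Outcome and AgeGroup): {Biomarker, Comorbidity, Severity}.
Backdoor paths from Outcome to AgeGroup:
  P1: Outcome <- Biomarker -> AgeGroup
The empty set is not sufficient: P1 (Outcome <- Biomarker -> AgeGroup) has no collider blocking it and no conditioned non-collider, so it is open.
Try {Biomarker}:
  P1: blocked at fork node Biomarker ∈ conditioning set.
{Biomarker} contains no descendant of Outcome and blocks every backdoor path.
No other singleton works — e.g. {Severity} leaves P1 open — so {Biomarker} is the unique smallest valid adjustment set.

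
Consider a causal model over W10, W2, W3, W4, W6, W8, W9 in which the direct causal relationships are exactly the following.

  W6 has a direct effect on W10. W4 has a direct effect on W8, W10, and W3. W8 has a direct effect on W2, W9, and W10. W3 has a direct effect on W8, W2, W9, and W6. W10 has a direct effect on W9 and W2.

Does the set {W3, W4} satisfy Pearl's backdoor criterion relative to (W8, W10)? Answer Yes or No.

Yes

Backdoor paths from W8 to W10 (paths whose first edge points into W8):
  P1: W8 <- W4 -> W3 -> W6 -> W10
  P2: W8 <- W4 -> W3 -> W2 <- W10
  P3: W8 <- W4 -> W3 -> W9 <- W10
  P4: W8 <- W4 -> W10
  P5: W8 <- W3 <- W4 -> W10
  P6: W8 <- W3 -> W6 -> W10
  P7: W8 <- W3 -> W2 <- W10
  P8: W8 <- W3 -> W9 <- W10
Condition 1 (no descendant of W8 in the set): holds — descendants of W8 are {W10, W2, W9}; none are in {W3, W4}.
Condition 2 (every backdoor path blocked by {W3, W4}):
  P1: blocked at fork node W4 ∈ conditioning set.
  P2: blocked at fork node W4 ∈ conditioning set.
  P3: blocked at fork node W4 ∈ conditioning set.
  P4: blocked at fork node W4 ∈ conditioning set.
  P5: blocked at chain node W3 ∈ conditioning set.
  P6: blocked at fork node W3 ∈ conditioning set.
  P7: blocked at fork node W3 ∈ conditioning set.
  P8: blocked at fork node W3 ∈ conditioning set.
{W3, W4} satisfies the backdoor criterion.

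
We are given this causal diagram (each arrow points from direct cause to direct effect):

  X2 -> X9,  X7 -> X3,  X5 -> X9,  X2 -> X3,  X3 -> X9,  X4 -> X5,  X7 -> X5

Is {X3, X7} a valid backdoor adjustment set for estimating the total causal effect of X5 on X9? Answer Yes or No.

Yes

Backdoor paths from X5 to X9 (paths whose first edge points into X5):
  P1: X5 <- X7 -> X3 <- X2 -> X9
  P2: X5 <- X7 -> X3 -> X9
Condition 1 (no descendant of X5 in the set): holds — descendants of X5 are {X9}; none are in {X3, X7}.
Condition 2 (every backdoor path blocked by {X3, X7}):
  P1: blocked at fork node X7 ∈ conditioning set.
  P2: blocked at fork node X7 ∈ conditioning set.
{X3, X7} satisfies the backdoor criterion.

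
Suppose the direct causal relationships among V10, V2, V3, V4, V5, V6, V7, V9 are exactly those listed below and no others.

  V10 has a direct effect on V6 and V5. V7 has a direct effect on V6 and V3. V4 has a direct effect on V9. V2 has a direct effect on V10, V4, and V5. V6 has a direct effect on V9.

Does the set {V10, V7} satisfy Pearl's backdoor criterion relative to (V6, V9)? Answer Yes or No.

Yes

Backdoor paths from V6 to V9 (paths whose first edge points into V6):
  P1: V6 <- V10 <- V2 -> V4 -> V9
  P2: V6 <- V10 -> V5 <- V2 -> V4 -> V9
Condition 1 (no descendant of V6 in the set): holds — descendants of V6 are {V9}; none are in {V10, V7}.
Condition 2 (every backdoor path blocked by {V10, V7}):
  P1: blocked at chain node V10 ∈ conditioning set.
  P2: blocked at fork node V10 ∈ conditioning set.
{V10, V7} satisfies the backdoor criterion.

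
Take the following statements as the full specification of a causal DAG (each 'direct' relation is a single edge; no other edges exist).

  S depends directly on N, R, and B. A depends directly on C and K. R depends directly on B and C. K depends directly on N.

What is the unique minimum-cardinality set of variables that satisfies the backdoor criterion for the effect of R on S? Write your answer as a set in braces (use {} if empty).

{B}

Variables eligible for adjustment (non-descendants of R, excluding R and S): {A, B, C, K, N}.
Backdoor paths from R to S:
  P1: R <- C -> A <- K <- N -> S
  P2: R <- B -> S
The empty set is not sufficient: P2 (R <- B -> S) has no collider blocking it and no conditioned non-collider, so it is open.
Try {B}:
  P1: blocked at collider A (neither it nor any descendant is in the conditioning set).
  P2: blocked at fork node B ∈ conditioning set.
{B} contains no descendant of R and blocks every backdoor path.
No other singleton works — e.g. {C} leaves P2 open — so {B} is the unique smallest valid adjustment set.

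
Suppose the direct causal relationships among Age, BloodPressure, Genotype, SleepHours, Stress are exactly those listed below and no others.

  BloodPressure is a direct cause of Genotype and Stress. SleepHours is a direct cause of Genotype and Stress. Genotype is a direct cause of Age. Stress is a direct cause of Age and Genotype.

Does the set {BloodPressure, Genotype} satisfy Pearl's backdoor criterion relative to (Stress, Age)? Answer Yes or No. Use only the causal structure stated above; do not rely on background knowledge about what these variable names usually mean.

Backdoor paths from Stress to Age (paths whose first edge points into Stress):
  P1: Stress <- BloodPressure -> Genotype -> Age
  P2: Stress <- SleepHours -> Genotype -> Age
Condition 1 (no descendant of Stress in the set): FAILS — Genotype is a descendant of Stress.
Condition 2 (every backdoor path blocked by {BloodPressure, Genotype}):
  P1: blocked at fork node BloodPressure ∈ conditioning set.
  P2: blocked at chain node Genotype ∈ conditioning set.
{BloodPressure, Genotype} does not satisfy the backdoor criterion.

No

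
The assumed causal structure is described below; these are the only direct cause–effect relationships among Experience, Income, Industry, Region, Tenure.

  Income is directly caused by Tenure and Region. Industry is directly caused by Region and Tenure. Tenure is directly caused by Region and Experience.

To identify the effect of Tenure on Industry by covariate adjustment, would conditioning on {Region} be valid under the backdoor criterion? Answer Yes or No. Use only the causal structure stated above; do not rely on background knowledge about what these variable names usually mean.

Yes

Backdoor paths from Tenure to Industry (paths whose first edge points into Tenure):
  P1: Tenure <- Region -> Industry
Condition 1 (no descendant of Tenure in the set): holds — descendants of Tenure are {Income, Industry}; none are in {Region}.
Condition 2 (every backdoor path blocked by {Region}):
  P1: blocked at fork node Region ∈ conditioning set.
{Region} satisfies the backdoor criterion.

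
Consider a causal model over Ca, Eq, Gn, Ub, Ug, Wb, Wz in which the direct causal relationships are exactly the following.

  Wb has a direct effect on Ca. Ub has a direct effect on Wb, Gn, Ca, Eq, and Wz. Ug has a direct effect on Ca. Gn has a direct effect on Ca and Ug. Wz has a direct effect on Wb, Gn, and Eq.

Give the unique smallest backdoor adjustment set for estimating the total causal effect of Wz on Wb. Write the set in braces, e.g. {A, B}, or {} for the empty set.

{Ub}

Variables eligible for adjustment (non-descendants of Wz, excluding Wz and Wb): {Ub}.
Backdoor paths from Wz to Wb:
  P1: Wz <- Ub -> Gn -> Ug -> Ca <- Wb
  P2: Wz <- Ub -> Gn -> Ca <- Wb
  P3: Wz <- Ub -> Wb
  P4: Wz <- Ub -> Ca <- Wb
The empty set is not sufficient: P3 (Wz <- Ub -> Wb) has no collider blocking it and no conditioned non-collider, so it is open.
Try {Ub}:
  P1: blocked at fork node Ub ∈ conditioning set.
  P2: blocked at fork node Ub ∈ conditioning set.
  P3: blocked at fork node Ub ∈ conditioning set.
  P4: blocked at fork node Ub ∈ conditioning set.
{Ub} contains no descendant of Wz and blocks every backdoor path.
{Ub} is the unique smallest valid adjustment set.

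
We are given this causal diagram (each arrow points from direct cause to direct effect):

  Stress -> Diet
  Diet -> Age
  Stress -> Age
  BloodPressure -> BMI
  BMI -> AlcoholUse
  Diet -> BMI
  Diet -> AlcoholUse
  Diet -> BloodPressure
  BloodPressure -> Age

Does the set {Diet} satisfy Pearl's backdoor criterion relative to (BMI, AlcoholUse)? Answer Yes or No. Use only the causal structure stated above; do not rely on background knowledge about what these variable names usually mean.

Yes

Backdoor paths from BMI to AlcoholUse (paths whose first edge points into BMI):
  P1: BMI <- Diet -> AlcoholUse
  P2: BMI <- BloodPressure <- Diet -> AlcoholUse
  P3: BMI <- BloodPressure -> Age <- Stress -> Diet -> AlcoholUse
  P4: BMI <- BloodPressure -> Age <- Diet -> AlcoholUse
Condition 1 (no descendant of BMI in the set): holds — descendants of BMI are {AlcoholUse}; none are in {Diet}.
Condition 2 (every backdoor path blocked by {Diet}):
  P1: blocked at fork node Diet ∈ conditioning set.
  P2: blocked at fork node Diet ∈ conditioning set.
  P3: blocked at collider Age (neither it nor any descendant is in the conditioning set).
  P4: blocked at collider Age (neither it nor any descendant is in the conditioning set).
{Diet} satisfies the backdoor criterion.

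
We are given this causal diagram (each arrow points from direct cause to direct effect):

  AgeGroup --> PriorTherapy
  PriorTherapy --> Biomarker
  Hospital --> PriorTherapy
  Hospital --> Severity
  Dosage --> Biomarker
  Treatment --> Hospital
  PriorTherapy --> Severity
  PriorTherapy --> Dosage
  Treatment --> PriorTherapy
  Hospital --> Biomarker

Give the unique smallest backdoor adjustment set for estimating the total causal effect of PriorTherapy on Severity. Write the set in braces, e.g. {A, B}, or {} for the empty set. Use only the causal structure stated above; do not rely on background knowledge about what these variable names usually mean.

{Hospital}

Variables eligible for adjustment (non-descendants of PriorTherapy, excluding PriorTherapy and Severity): {AgeGroup, Hospital, Treatment}.
Backdoor paths from PriorTherapy to Severity:
  P1: PriorTherapy <- Treatment -> Hospital -> Severity
  P2: PriorTherapy <- Hospital -> Severity
The empty set is not sufficient: P1 (PriorTherapy <- Treatment -> Hospital -> Severity) has no collider blocking it and no conditioned non-collider, so it is open.
Try {Hospital}:
  P1: blocked at chain node Hospital ∈ conditioning set.
  P2: blocked at fork node Hospital ∈ conditioning set.
{Hospital} contains no descendant of PriorTherapy and blocks every backdoor path.
No other singleton works — e.g. {AgeGroup} leaves P1 open — so {Hospital} is the unique smallest valid adjustment set.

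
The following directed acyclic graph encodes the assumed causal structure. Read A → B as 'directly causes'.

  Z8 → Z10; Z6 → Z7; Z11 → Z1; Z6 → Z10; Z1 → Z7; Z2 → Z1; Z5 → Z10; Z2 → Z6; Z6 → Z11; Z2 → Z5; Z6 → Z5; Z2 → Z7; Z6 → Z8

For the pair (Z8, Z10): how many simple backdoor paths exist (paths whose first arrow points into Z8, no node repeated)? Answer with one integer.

A backdoor path from Z8 to Z10 is any simple undirected path whose first edge points into Z8 (i.e. leaves Z8 via a parent).
Parents of Z8: {Z6}.
Enumerating:
  P1: Z8 <- Z6 <- Z2 -> Z5 -> Z10
  P2: Z8 <- Z6 -> Z11 -> Z1 <- Z2 -> Z5 -> Z10
  P3: Z8 <- Z6 -> Z11 -> Z1 -> Z7 <- Z2 -> Z5 -> Z10
  P4: Z8 <- Z6 -> Z5 -> Z10
  P5: Z8 <- Z6 -> Z10
  P6: Z8 <- Z6 -> Z7 <- Z2 -> Z5 -> Z10
  P7: Z8 <- Z6 -> Z7 <- Z1 <- Z2 -> Z5 -> Z10
That exhausts the simple backdoor paths. Count: 7.

7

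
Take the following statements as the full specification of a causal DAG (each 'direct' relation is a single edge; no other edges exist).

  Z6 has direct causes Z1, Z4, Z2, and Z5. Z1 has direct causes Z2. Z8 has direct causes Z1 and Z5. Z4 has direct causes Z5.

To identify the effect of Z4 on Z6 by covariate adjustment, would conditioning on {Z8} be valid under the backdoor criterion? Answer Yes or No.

No

Backdoor paths from Z4 to Z6 (paths whose first edge points into Z4):
  P1: Z4 <- Z5 -> Z6
  P2: Z4 <- Z5 -> Z8 <- Z1 <- Z2 -> Z6
  P3: Z4 <- Z5 -> Z8 <- Z1 -> Z6
Condition 1 (no descendant of Z4 in the set): holds — descendants of Z4 are {Z6}; none are in {Z8}.
Condition 2 (every backdoor path blocked by {Z8}):
  P1: open — no interior node is in the conditioning set.
  P2: open — collider(s) Z8 are conditioned on (or have a conditioned descendant) and no non-collider on the path is in the set.
  P3: open — collider(s) Z8 are conditioned on (or have a conditioned descendant) and no non-collider on the path is in the set.
{Z8} does not satisfy the backdoor criterion.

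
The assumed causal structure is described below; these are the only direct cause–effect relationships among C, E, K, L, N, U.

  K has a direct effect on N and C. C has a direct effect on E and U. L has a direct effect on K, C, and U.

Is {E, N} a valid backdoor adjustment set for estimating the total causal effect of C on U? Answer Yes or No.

No

Backdoor paths from C to U (paths whose first edge points into C):
  P1: C <- L -> U
  P2: C <- K <- L -> U
Condition 1 (no descendant of C in the set): FAILS — E is a descendant of C.
Condition 2 (every backdoor path blocked by {E, N}):
  P1: open — no interior node is in the conditioning set.
  P2: open — no interior node is in the conditioning set.
{E, N} does not satisfy the backdoor criterion.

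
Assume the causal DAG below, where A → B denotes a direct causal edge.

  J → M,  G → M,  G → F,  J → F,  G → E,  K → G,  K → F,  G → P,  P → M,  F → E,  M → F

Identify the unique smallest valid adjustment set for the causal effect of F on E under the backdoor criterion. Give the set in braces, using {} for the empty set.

{G}

Variables eligible for adjustment (non-descendants of F, excluding F and E): {G, J, K, M, P}.
Backdoor paths from F to E:
  P1: F <- K -> G -> E
  P2: F <- G -> E
  P3: F <- J -> M <- G -> E
  P4: F <- J -> M <- P <- G -> E
  P5: F <- M <- G -> E
  P6: F <- M <- P <- G -> E
The empty set is not sufficient: P1 (F <- K -> G -> E) has no collider blocking it and no conditioned non-collider, so it is open.
Try {G}:
  P1: blocked at chain node G ∈ conditioning set.
  P2: blocked at fork node G ∈ conditioning set.
  P3: blocked at collider M (neither it nor any descendant is in the conditioning set).
  P4: blocked at collider M (neither it nor any descendant is in the conditioning set).
  P5: blocked at fork node G ∈ conditioning set.
  P6: blocked at fork node G ∈ conditioning set.
{G} contains no descendant of F and blocks every backdoor path.
No other singleton works — e.g. {K} leaves P2 open — so {G} is the unique smallest valid adjustment set.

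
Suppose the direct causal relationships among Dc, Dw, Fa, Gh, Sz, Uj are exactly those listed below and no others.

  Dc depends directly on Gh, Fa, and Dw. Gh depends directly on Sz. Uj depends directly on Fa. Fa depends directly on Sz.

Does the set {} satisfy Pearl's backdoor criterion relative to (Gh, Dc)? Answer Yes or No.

Backdoor paths from Gh to Dc (paths whose first edge points into Gh):
  P1: Gh <- Sz -> Fa -> Dc
Condition 1 (no descendant of Gh in the set): holds — descendants of Gh are {Dc}; none are in {}.
Condition 2 (every backdoor path blocked by {}):
  P1: open — no interior node is in the conditioning set.
{} does not satisfy the backdoor criterion.

No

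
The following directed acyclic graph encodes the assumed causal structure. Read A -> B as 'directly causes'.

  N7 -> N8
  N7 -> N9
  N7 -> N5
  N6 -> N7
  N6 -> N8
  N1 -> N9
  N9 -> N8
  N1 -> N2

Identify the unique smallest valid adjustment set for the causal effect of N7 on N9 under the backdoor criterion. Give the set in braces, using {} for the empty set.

Variables eligible for adjustment (non-descendants of N7, excluding N7 and N9): {N1, N2, N6}.
Backdoor paths from N7 to N9:
  P1: N7 <- N6 -> N8 <- N9
Each backdoor path contains an unconditioned collider, so every path is already blocked with the empty conditioning set:
  P1: blocked at collider N8 (neither it nor any descendant is in the conditioning set).
The empty set is therefore the unique smallest valid set.

{}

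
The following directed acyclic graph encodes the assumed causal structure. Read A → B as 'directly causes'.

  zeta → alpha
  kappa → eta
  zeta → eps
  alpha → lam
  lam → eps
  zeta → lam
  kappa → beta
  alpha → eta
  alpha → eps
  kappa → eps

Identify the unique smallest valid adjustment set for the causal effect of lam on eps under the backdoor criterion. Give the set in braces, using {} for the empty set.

Variables eligible for adjustment (non-descendants of lam, excluding lam and eps): {alpha, beta, eta, kappa, zeta}.
Backdoor paths from lam to eps:
  P1: lam <- zeta -> alpha -> eta <- kappa -> eps
  P2: lam <- zeta -> alpha -> eps
  P3: lam <- zeta -> eps
  P4: lam <- alpha <- zeta -> eps
  P5: lam <- alpha -> eta <- kappa -> eps
  P6: lam <- alpha -> eps
The empty set is not sufficient: P2 (lam <- zeta -> alpha -> eps) has no collider blocking it and no conditioned non-collider, so it is open.
Try {alpha, zeta}:
  P1: blocked at fork node zeta ∈ conditioning set.
  P2: blocked at fork node zeta ∈ conditioning set.
  P3: blocked at fork node zeta ∈ conditioning set.
  P4: blocked at chain node alpha ∈ conditioning set.
  P5: blocked at fork node alpha ∈ conditioning set.
  P6: blocked at fork node alpha ∈ conditioning set.
{alpha, zeta} contains no descendant of lam and blocks every backdoor path.
Every element of {alpha, zeta} is needed (dropping alpha leaves P6 open; dropping zeta leaves P3 open), so no proper subset is valid.
Among all size-2 subsets of the eligible variables, only {alpha, zeta} blocks every backdoor path, so it is the unique smallest valid adjustment set.

{alpha, zeta}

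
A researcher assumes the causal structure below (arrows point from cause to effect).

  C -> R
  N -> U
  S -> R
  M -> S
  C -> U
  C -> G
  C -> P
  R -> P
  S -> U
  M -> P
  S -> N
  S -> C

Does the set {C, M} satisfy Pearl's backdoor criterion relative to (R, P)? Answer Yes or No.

Backdoor paths from R to P (paths whose first edge points into R):
  P1: R <- S <- M -> P
  P2: R <- S -> N -> U <- C -> P
  P3: R <- S -> C -> P
  P4: R <- S -> U <- C -> P
  P5: R <- C <- S <- M -> P
  P6: R <- C -> P
  P7: R <- C -> U <- S <- M -> P
  P8: R <- C -> U <- N <- S <- M -> P
Condition 1 (no descendant of R in the set): holds — descendants of R are {P}; none are in {C, M}.
Condition 2 (every backdoor path blocked by {C, M}):
  P1: blocked at fork node M ∈ conditioning set.
  P2: blocked at collider U (neither it nor any descendant is in the conditioning set).
  P3: blocked at chain node C ∈ conditioning set.
  P4: blocked at collider U (neither it nor any descendant is in the conditioning set).
  P5: blocked at chain node C ∈ conditioning set.
  P6: blocked at fork node C ∈ conditioning set.
  P7: blocked at fork node C ∈ conditioning set.
  P8: blocked at fork node C ∈ conditioning set.
{C, M} satisfies the backdoor criterion.

Yes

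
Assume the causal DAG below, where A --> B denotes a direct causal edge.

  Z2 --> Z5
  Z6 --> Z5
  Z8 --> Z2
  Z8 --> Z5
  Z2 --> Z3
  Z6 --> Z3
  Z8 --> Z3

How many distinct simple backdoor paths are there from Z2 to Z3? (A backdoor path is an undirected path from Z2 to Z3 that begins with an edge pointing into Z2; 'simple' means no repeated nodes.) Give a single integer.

2

A backdoor path from Z2 to Z3 is any simple undirected path whose first edge points into Z2 (i.e. leaves Z2 via a parent).
Parents of Z2: {Z8}.
Enumerating:
  P1: Z2 <- Z8 -> Z3
  P2: Z2 <- Z8 -> Z5 <- Z6 -> Z3
That exhausts the simple backdoor paths. Count: 2.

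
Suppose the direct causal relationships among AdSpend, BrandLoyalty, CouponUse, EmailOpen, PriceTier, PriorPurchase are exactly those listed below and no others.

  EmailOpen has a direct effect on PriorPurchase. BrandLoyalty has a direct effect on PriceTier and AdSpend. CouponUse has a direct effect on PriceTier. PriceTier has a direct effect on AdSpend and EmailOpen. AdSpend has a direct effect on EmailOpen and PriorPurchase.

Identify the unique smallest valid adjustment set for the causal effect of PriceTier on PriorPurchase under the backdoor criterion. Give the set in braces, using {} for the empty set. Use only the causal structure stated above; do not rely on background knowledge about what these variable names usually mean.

Variables eligible for adjustment (non-descendants of PriceTier, excluding PriceTier and PriorPurchase): {BrandLoyalty, CouponUse}.
Backdoor paths from PriceTier to PriorPurchase:
  P1: PriceTier <- BrandLoyalty -> AdSpend -> EmailOpen -> PriorPurchase
  P2: PriceTier <- BrandLoyalty -> AdSpend -> PriorPurchase
The empty set is not sufficient: P1 (PriceTier <- BrandLoyalty -> AdSpend -> EmailOpen -> PriorPurchase) has no collider blocking it and no conditioned non-collider, so it is open.
Try {BrandLoyalty}:
  P1: blocked at fork node BrandLoyalty ∈ conditioning set.
  P2: blocked at fork node BrandLoyalty ∈ conditioning set.
{BrandLoyalty} contains no descendant of PriceTier and blocks every backdoor path.
No other singleton works — e.g. {CouponUse} leaves P1 open — so {BrandLoyalty} is the unique smallest valid adjustment set.

{BrandLoyalty}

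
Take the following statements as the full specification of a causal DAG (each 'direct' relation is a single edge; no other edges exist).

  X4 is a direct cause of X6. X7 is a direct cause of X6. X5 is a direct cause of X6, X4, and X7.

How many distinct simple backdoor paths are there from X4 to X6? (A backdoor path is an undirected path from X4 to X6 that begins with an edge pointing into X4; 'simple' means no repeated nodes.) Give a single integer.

2

A backdoor path from X4 to X6 is any simple undirected path whose first edge points into X4 (i.e. leaves X4 via a parent).
Parents of X4: {X5}.
Enumerating:
  P1: X4 <- X5 -> X7 -> X6
  P2: X4 <- X5 -> X6
That exhausts the simple backdoor paths. Count: 2.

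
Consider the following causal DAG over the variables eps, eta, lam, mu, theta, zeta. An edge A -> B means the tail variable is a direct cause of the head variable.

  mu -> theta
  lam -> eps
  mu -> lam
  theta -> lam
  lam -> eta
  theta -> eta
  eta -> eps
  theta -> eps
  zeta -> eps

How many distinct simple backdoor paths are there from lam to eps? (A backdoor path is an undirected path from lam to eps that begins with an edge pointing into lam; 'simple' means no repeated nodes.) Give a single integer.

A backdoor path from lam to eps is any simple undirected path whose first edge points into lam (i.e. leaves lam via a parent).
Parents of lam: {mu, theta}.
Enumerating:
  P1: lam <- mu -> theta -> eta -> eps
  P2: lam <- mu -> theta -> eps
  P3: lam <- theta -> eta -> eps
  P4: lam <- theta -> eps
That exhausts the simple backdoor paths. Count: 4.

4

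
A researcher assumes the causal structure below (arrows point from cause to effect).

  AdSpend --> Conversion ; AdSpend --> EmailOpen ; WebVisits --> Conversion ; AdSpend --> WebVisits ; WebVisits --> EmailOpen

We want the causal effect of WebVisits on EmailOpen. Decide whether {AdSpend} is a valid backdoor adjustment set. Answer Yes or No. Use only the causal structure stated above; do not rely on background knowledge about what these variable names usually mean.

Yes

Backdoor paths from WebVisits to EmailOpen (paths whose first edge points into WebVisits):
  P1: WebVisits <- AdSpend -> EmailOpen
Condition 1 (no descendant of WebVisits in the set): holds — descendants of WebVisits are {Conversion, EmailOpen}; none are in {AdSpend}.
Condition 2 (every backdoor path blocked by {AdSpend}):
  P1: blocked at fork node AdSpend ∈ conditioning set.
{AdSpend} satisfies the backdoor criterion.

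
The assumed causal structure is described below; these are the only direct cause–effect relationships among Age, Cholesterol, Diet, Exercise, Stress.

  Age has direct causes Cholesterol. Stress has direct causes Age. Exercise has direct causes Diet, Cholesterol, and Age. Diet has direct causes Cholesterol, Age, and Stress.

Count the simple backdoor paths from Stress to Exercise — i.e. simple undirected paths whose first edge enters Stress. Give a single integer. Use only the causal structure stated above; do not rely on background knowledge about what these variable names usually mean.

A backdoor path from Stress to Exercise is any simple undirected path whose first edge points into Stress (i.e. leaves Stress via a parent).
Parents of Stress: {Age}.
Enumerating:
  P1: Stress <- Age <- Cholesterol -> Diet -> Exercise
  P2: Stress <- Age <- Cholesterol -> Exercise
  P3: Stress <- Age -> Diet <- Cholesterol -> Exercise
  P4: Stress <- Age -> Diet -> Exercise
  P5: Stress <- Age -> Exercise
That exhausts the simple backdoor paths. Count: 5.

5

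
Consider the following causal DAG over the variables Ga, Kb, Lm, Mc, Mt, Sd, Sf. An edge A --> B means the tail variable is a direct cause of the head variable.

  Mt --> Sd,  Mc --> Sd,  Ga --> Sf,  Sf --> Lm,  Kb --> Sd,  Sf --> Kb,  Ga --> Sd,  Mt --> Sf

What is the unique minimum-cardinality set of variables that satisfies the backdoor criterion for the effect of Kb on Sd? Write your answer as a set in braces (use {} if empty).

Variables eligible for adjustment (non-descendants of Kb, excluding Kb and Sd): {Ga, Lm, Mc, Mt, Sf}.
Backdoor paths from Kb to Sd:
  P1: Kb <- Sf <- Ga -> Sd
  P2: Kb <- Sf <- Mt -> Sd
The empty set is not sufficient: P1 (Kb <- Sf <- Ga -> Sd) has no collider blocking it and no conditioned non-collider, so it is open.
Try {Sf}:
  P1: blocked at chain node Sf ∈ conditioning set.
  P2: blocked at chain node Sf ∈ conditioning set.
{Sf} contains no descendant of Kb and blocks every backdoor path.
No other singleton works — e.g. {Ga} leaves P2 open — so {Sf} is the unique smallest valid adjustment set.

{Sf}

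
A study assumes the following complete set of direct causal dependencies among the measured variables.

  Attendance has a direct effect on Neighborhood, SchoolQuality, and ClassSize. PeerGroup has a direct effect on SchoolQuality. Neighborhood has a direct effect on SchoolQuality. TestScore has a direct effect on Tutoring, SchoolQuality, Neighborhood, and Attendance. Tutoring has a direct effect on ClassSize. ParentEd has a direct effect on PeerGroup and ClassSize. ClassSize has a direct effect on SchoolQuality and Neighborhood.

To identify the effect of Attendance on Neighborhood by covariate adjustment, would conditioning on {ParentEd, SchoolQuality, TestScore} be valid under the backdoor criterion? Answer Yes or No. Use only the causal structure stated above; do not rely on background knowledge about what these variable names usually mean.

No

Backdoor paths from Attendance to Neighborhood (paths whose first edge points into Attendance):
  P1: Attendance <- TestScore -> Tutoring -> ClassSize <- ParentEd -> PeerGroup -> SchoolQuality <- Neighborhood
  P2: Attendance <- TestScore -> Tutoring -> ClassSize -> Neighborhood
  P3: Attendance <- TestScore -> Tutoring -> ClassSize -> SchoolQuality <- Neighborhood
  P4: Attendance <- TestScore -> Neighborhood
  P5: Attendance <- TestScore -> SchoolQuality <- PeerGroup <- ParentEd -> ClassSize -> Neighborhood
  P6: Attendance <- TestScore -> SchoolQuality <- ClassSize -> Neighborhood
  P7: Attendance <- TestScore -> SchoolQuality <- Neighborhood
Condition 1 (no descendant of Attendance in the set): FAILS — SchoolQuality is a descendant of Attendance.
Condition 2 (every backdoor path blocked by {ParentEd, SchoolQuality, TestScore}):
  P1: blocked at fork node TestScore ∈ conditioning set.
  P2: blocked at fork node TestScore ∈ conditioning set.
  P3: blocked at fork node TestScore ∈ conditioning set.
  P4: blocked at fork node TestScore ∈ conditioning set.
  P5: blocked at fork node TestScore ∈ conditioning set.
  P6: blocked at fork node TestScore ∈ conditioning set.
  P7: blocked at fork node TestScore ∈ conditioning set.
{ParentEd, SchoolQuality, TestScore} does not satisfy the backdoor criterion.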